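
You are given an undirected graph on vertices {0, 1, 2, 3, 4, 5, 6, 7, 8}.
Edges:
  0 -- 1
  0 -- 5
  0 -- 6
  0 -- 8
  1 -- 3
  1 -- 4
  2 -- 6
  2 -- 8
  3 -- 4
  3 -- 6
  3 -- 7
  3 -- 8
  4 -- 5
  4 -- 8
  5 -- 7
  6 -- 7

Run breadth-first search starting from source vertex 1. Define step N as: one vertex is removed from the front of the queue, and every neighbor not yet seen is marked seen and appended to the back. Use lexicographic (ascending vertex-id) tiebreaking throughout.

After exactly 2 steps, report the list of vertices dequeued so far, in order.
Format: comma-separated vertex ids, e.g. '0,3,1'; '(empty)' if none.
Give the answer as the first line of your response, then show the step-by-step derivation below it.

1,0

step 1: dequeue 1; queue=[0,3,4]; order=1
step 2: dequeue 0; queue=[3,4,5,6,8]; order=1,0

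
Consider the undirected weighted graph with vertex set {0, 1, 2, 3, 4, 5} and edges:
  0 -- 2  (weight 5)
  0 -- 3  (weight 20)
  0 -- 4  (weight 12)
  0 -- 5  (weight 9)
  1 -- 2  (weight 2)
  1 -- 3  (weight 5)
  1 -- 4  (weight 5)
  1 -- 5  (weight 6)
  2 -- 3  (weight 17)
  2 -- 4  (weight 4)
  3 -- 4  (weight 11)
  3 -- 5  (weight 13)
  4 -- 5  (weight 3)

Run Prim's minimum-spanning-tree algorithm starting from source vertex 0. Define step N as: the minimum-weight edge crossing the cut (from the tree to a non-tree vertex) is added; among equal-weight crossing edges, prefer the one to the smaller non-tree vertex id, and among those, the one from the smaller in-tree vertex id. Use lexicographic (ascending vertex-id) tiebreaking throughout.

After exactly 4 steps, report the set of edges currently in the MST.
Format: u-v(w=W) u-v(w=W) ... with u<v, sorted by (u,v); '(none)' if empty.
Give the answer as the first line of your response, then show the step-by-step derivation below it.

0-2(w=5) 1-2(w=2) 2-4(w=4) 4-5(w=3)

step 1: add edge 0-2 (w=5); MST = {0-2(w=5)}
step 2: add edge 1-2 (w=2); MST = {0-2(w=5) 1-2(w=2)}
step 3: add edge 2-4 (w=4); MST = {0-2(w=5) 1-2(w=2) 2-4(w=4)}
step 4: add edge 4-5 (w=3); MST = {0-2(w=5) 1-2(w=2) 2-4(w=4) 4-5(w=3)}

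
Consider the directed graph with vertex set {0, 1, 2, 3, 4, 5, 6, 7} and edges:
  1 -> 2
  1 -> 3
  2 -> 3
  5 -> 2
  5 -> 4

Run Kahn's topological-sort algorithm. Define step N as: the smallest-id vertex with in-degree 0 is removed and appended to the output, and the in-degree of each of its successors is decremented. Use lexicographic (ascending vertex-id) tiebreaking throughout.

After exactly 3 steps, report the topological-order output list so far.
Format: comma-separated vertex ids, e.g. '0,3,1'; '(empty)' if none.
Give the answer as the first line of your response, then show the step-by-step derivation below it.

0,1,5

step 1: output 0; order=[0]; indeg=(0,0,2,2,1,0,0,0)
step 2: output 1; order=[0,1]; indeg=(0,0,1,1,1,0,0,0)
step 3: output 5; order=[0,1,5]; indeg=(0,0,0,1,0,0,0,0)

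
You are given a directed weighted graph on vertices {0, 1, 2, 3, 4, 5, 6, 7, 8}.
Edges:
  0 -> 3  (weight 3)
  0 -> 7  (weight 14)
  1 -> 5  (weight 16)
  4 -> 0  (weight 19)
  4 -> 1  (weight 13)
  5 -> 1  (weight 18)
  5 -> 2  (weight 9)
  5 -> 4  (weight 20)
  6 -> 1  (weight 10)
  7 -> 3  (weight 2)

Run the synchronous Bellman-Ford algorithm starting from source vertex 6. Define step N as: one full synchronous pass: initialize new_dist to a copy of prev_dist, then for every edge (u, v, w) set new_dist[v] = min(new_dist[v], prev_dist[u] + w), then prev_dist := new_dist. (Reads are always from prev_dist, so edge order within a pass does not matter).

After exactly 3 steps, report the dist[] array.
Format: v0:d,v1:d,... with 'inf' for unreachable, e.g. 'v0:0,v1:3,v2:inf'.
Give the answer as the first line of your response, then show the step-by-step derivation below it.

v0:inf,v1:10,v2:35,v3:inf,v4:46,v5:26,v6:0,v7:inf,v8:inf

step 1: dist = v0:inf,v1:10,v2:inf,v3:inf,v4:inf,v5:inf,v6:0,v7:inf,v8:inf
step 2: dist = v0:inf,v1:10,v2:inf,v3:inf,v4:inf,v5:26,v6:0,v7:inf,v8:inf
step 3: dist = v0:inf,v1:10,v2:35,v3:inf,v4:46,v5:26,v6:0,v7:inf,v8:inf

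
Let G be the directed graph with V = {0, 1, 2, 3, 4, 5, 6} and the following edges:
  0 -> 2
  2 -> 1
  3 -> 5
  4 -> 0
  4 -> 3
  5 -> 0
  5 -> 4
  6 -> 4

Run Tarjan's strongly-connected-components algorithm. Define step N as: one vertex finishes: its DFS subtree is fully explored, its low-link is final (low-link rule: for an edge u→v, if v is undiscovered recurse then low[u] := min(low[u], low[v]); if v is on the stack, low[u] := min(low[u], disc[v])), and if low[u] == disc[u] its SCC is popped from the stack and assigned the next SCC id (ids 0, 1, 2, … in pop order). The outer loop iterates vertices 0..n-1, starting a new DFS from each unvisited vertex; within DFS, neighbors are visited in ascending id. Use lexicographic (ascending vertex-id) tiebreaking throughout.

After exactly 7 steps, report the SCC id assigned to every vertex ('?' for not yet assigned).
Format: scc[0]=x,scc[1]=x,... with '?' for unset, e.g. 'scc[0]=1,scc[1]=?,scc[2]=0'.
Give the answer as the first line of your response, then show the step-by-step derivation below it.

scc[0]=2,scc[1]=0,scc[2]=1,scc[3]=3,scc[4]=3,scc[5]=3,scc[6]=4

step 1: low=(low[0]=0,low[1]=2,low[2]=1,low[3]=?,low[4]=?,low[5]=?,low[6]=?); scc=(scc[0]=?,scc[1]=0,scc[2]=?,scc[3]=?,scc[4]=?,scc[5]=?,scc[6]=?)
step 2: low=(low[0]=0,low[1]=2,low[2]=1,low[3]=?,low[4]=?,low[5]=?,low[6]=?); scc=(scc[0]=?,scc[1]=0,scc[2]=1,scc[3]=?,scc[4]=?,scc[5]=?,scc[6]=?)
step 3: low=(low[0]=0,low[1]=2,low[2]=1,low[3]=?,low[4]=?,low[5]=?,low[6]=?); scc=(scc[0]=2,scc[1]=0,scc[2]=1,scc[3]=?,scc[4]=?,scc[5]=?,scc[6]=?)
step 4: low=(low[0]=0,low[1]=2,low[2]=1,low[3]=3,low[4]=3,low[5]=4,low[6]=?); scc=(scc[0]=2,scc[1]=0,scc[2]=1,scc[3]=?,scc[4]=?,scc[5]=?,scc[6]=?)
step 5: low=(low[0]=0,low[1]=2,low[2]=1,low[3]=3,low[4]=3,low[5]=3,low[6]=?); scc=(scc[0]=2,scc[1]=0,scc[2]=1,scc[3]=?,scc[4]=?,scc[5]=?,scc[6]=?)
step 6: low=(low[0]=0,low[1]=2,low[2]=1,low[3]=3,low[4]=3,low[5]=3,low[6]=?); scc=(scc[0]=2,scc[1]=0,scc[2]=1,scc[3]=3,scc[4]=3,scc[5]=3,scc[6]=?)
step 7: low=(low[0]=0,low[1]=2,low[2]=1,low[3]=3,low[4]=3,low[5]=3,low[6]=6); scc=(scc[0]=2,scc[1]=0,scc[2]=1,scc[3]=3,scc[4]=3,scc[5]=3,scc[6]=4)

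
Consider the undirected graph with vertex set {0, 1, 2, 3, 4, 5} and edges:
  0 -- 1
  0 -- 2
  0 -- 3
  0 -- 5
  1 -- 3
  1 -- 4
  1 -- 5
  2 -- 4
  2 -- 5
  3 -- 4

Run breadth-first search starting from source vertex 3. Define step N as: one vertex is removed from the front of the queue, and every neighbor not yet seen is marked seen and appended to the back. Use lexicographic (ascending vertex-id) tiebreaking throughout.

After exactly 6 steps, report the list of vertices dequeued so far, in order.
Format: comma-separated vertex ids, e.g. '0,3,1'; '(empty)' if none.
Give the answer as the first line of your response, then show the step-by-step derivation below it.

3,0,1,4,2,5

step 1: dequeue 3; queue=[0,1,4]; order=3
step 2: dequeue 0; queue=[1,4,2,5]; order=3,0
step 3: dequeue 1; queue=[4,2,5]; order=3,0,1
step 4: dequeue 4; queue=[2,5]; order=3,0,1,4
step 5: dequeue 2; queue=[5]; order=3,0,1,4,2
step 6: dequeue 5; queue=[(empty)]; order=3,0,1,4,2,5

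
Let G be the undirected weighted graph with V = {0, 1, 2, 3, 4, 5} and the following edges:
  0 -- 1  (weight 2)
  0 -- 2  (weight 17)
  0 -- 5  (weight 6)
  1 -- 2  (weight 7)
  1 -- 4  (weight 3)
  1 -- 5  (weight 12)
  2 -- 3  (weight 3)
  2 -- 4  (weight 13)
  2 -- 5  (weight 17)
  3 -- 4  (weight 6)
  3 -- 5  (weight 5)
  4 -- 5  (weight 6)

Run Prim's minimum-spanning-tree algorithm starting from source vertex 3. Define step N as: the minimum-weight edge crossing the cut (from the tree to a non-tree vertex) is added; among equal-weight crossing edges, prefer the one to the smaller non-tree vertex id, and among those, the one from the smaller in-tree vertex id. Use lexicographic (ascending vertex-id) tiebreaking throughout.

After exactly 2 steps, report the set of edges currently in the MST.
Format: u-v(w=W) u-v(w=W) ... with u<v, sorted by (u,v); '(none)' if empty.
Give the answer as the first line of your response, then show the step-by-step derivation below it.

2-3(w=3) 3-5(w=5)

step 1: add edge 2-3 (w=3); MST = {2-3(w=3)}
step 2: add edge 3-5 (w=5); MST = {2-3(w=3) 3-5(w=5)}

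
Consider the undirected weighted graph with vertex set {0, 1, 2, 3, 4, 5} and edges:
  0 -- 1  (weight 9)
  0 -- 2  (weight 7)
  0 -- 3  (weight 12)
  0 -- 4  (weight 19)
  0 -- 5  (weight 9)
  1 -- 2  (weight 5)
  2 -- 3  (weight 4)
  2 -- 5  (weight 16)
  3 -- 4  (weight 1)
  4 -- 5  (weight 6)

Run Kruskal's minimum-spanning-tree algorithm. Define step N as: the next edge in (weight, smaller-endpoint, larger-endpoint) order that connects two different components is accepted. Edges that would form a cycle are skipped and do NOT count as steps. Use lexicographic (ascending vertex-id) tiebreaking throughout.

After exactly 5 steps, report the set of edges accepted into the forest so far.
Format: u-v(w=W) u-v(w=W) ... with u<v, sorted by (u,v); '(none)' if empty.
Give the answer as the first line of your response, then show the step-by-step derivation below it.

0-2(w=7) 1-2(w=5) 2-3(w=4) 3-4(w=1) 4-5(w=6)

step 1: add edge 3-4 (w=1); MST = {3-4(w=1)}
step 2: add edge 2-3 (w=4); MST = {2-3(w=4) 3-4(w=1)}
step 3: add edge 1-2 (w=5); MST = {1-2(w=5) 2-3(w=4) 3-4(w=1)}
step 4: add edge 4-5 (w=6); MST = {1-2(w=5) 2-3(w=4) 3-4(w=1) 4-5(w=6)}
step 5: add edge 0-2 (w=7); MST = {0-2(w=7) 1-2(w=5) 2-3(w=4) 3-4(w=1) 4-5(w=6)}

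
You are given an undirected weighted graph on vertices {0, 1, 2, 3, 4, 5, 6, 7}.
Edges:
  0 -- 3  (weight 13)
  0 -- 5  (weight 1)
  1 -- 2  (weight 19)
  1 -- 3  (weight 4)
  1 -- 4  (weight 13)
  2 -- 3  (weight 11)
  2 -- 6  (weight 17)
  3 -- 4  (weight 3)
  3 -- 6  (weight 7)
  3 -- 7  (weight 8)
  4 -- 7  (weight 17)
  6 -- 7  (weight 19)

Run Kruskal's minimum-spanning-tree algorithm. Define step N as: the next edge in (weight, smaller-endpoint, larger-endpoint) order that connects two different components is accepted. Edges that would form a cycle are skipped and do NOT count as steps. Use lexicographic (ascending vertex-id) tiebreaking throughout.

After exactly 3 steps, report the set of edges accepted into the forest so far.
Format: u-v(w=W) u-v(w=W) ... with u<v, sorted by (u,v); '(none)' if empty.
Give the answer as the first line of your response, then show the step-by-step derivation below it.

0-5(w=1) 1-3(w=4) 3-4(w=3)

step 1: add edge 0-5 (w=1); MST = {0-5(w=1)}
step 2: add edge 3-4 (w=3); MST = {0-5(w=1) 3-4(w=3)}
step 3: add edge 1-3 (w=4); MST = {0-5(w=1) 1-3(w=4) 3-4(w=3)}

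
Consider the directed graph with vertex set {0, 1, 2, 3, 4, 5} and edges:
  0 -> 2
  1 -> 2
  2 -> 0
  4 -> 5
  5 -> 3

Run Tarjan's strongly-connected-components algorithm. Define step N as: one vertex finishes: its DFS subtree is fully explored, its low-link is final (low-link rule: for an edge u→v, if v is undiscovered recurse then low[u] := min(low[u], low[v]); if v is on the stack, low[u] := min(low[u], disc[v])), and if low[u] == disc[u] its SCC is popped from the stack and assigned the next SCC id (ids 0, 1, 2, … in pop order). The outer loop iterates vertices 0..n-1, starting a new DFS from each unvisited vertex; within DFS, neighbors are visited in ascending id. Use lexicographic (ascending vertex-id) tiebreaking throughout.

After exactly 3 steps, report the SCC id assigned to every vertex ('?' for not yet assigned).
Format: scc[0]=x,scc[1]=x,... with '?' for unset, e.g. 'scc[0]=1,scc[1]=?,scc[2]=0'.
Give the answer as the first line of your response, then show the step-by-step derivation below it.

scc[0]=0,scc[1]=1,scc[2]=0,scc[3]=?,scc[4]=?,scc[5]=?

step 1: low=(low[0]=0,low[1]=?,low[2]=0,low[3]=?,low[4]=?,low[5]=?); scc=(scc[0]=?,scc[1]=?,scc[2]=?,scc[3]=?,scc[4]=?,scc[5]=?)
step 2: low=(low[0]=0,low[1]=?,low[2]=0,low[3]=?,low[4]=?,low[5]=?); scc=(scc[0]=0,scc[1]=?,scc[2]=0,scc[3]=?,scc[4]=?,scc[5]=?)
step 3: low=(low[0]=0,low[1]=2,low[2]=0,low[3]=?,low[4]=?,low[5]=?); scc=(scc[0]=0,scc[1]=1,scc[2]=0,scc[3]=?,scc[4]=?,scc[5]=?)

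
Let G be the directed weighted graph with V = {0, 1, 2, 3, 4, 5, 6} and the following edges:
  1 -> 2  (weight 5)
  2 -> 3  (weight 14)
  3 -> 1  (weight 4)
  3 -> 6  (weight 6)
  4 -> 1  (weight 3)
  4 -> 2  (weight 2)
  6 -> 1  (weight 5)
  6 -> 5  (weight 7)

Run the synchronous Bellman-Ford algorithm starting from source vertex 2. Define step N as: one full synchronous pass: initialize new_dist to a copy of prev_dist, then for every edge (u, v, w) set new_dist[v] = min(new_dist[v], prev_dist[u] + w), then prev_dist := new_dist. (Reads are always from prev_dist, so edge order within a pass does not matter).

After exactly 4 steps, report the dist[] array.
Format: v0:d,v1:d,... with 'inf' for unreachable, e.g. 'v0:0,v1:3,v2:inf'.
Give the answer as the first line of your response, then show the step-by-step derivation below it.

v0:inf,v1:18,v2:0,v3:14,v4:inf,v5:27,v6:20

step 1: dist = v0:inf,v1:inf,v2:0,v3:14,v4:inf,v5:inf,v6:inf
step 2: dist = v0:inf,v1:18,v2:0,v3:14,v4:inf,v5:inf,v6:20
step 3: dist = v0:inf,v1:18,v2:0,v3:14,v4:inf,v5:27,v6:20
step 4: dist = v0:inf,v1:18,v2:0,v3:14,v4:inf,v5:27,v6:20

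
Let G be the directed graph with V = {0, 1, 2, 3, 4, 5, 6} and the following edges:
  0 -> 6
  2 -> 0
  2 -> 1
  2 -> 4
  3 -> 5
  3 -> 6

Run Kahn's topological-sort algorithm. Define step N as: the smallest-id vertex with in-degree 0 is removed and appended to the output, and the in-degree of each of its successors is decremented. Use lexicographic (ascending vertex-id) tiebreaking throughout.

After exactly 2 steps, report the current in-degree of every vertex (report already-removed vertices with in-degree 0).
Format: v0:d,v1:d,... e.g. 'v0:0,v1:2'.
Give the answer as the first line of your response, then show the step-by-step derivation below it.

v0:0,v1:0,v2:0,v3:0,v4:0,v5:1,v6:1

step 1: output 2; order=[2]; indeg=(0,0,0,0,0,1,2)
step 2: output 0; order=[2,0]; indeg=(0,0,0,0,0,1,1)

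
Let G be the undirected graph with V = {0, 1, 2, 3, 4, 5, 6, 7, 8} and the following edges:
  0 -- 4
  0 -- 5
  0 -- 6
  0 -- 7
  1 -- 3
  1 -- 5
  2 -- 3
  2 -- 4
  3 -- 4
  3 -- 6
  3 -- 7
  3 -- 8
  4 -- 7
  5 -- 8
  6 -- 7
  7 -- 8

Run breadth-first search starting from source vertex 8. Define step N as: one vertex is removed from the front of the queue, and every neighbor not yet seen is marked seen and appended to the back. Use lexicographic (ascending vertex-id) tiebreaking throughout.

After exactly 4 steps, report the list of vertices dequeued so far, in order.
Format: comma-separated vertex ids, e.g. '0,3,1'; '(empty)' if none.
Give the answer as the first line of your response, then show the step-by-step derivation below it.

8,3,5,7

step 1: dequeue 8; queue=[3,5,7]; order=8
step 2: dequeue 3; queue=[5,7,1,2,4,6]; order=8,3
step 3: dequeue 5; queue=[7,1,2,4,6,0]; order=8,3,5
step 4: dequeue 7; queue=[1,2,4,6,0]; order=8,3,5,7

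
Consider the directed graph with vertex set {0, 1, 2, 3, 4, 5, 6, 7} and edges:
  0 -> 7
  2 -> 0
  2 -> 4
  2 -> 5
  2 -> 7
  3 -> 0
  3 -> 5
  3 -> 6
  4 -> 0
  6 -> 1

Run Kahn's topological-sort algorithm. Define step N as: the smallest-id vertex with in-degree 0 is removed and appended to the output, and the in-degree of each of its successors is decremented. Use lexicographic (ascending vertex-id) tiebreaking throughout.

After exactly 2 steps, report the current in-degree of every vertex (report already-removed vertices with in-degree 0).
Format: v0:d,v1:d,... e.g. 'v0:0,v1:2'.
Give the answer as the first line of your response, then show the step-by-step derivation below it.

v0:1,v1:1,v2:0,v3:0,v4:0,v5:0,v6:0,v7:1

step 1: output 2; order=[2]; indeg=(2,1,0,0,0,1,1,1)
step 2: output 3; order=[2,3]; indeg=(1,1,0,0,0,0,0,1)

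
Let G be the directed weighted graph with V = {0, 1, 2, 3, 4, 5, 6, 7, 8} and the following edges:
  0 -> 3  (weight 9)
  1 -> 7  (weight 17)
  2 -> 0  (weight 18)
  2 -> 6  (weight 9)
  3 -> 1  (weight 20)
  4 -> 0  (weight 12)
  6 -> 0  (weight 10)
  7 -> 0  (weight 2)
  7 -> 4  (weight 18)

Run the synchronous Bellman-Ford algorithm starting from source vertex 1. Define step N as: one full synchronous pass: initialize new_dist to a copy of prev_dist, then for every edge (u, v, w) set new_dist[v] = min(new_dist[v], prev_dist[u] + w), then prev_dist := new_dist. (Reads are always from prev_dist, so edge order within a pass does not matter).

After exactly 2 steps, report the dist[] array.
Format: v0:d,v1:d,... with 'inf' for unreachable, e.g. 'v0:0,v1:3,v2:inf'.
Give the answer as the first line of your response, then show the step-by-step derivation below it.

v0:19,v1:0,v2:inf,v3:inf,v4:35,v5:inf,v6:inf,v7:17,v8:inf

step 1: dist = v0:inf,v1:0,v2:inf,v3:inf,v4:inf,v5:inf,v6:inf,v7:17,v8:inf
step 2: dist = v0:19,v1:0,v2:inf,v3:inf,v4:35,v5:inf,v6:inf,v7:17,v8:inf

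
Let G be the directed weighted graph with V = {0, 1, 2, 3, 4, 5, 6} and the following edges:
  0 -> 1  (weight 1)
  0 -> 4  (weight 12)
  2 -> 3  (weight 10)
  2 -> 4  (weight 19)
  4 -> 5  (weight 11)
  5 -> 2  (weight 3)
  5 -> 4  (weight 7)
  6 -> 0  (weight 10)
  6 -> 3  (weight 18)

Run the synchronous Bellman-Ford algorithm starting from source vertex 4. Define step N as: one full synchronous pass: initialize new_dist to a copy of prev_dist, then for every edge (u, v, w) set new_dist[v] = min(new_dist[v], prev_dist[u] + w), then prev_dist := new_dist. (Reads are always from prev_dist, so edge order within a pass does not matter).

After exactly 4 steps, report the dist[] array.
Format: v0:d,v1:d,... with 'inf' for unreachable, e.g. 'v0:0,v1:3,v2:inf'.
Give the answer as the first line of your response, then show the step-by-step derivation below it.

v0:inf,v1:inf,v2:14,v3:24,v4:0,v5:11,v6:inf

step 1: dist = v0:inf,v1:inf,v2:inf,v3:inf,v4:0,v5:11,v6:inf
step 2: dist = v0:inf,v1:inf,v2:14,v3:inf,v4:0,v5:11,v6:inf
step 3: dist = v0:inf,v1:inf,v2:14,v3:24,v4:0,v5:11,v6:inf
step 4: dist = v0:inf,v1:inf,v2:14,v3:24,v4:0,v5:11,v6:inf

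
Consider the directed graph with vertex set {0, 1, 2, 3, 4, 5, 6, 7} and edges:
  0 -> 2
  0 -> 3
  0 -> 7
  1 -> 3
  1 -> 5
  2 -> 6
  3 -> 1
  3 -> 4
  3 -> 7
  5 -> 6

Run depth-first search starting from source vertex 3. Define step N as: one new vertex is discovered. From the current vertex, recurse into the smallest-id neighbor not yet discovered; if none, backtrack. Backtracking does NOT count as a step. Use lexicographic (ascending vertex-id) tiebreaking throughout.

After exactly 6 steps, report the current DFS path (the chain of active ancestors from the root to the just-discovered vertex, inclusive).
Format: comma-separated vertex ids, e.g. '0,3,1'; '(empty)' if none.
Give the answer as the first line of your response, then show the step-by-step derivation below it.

3,7

step 1: discover 3; path=3; order=3
step 2: discover 1; path=3>1; order=3,1
step 3: discover 5; path=3>1>5; order=3,1,5
step 4: discover 6; path=3>1>5>6; order=3,1,5,6
step 5: discover 4; path=3>4; order=3,1,5,6,4
step 6: discover 7; path=3>7; order=3,1,5,6,4,7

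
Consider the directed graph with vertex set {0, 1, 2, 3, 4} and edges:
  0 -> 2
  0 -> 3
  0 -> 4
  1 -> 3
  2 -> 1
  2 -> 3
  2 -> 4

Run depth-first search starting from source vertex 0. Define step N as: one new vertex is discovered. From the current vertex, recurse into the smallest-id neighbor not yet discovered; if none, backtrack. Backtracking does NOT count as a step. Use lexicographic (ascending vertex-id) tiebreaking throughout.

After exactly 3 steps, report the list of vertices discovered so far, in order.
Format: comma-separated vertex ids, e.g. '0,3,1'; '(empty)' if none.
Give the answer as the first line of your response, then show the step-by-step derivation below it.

0,2,1

step 1: discover 0; path=0; order=0
step 2: discover 2; path=0>2; order=0,2
step 3: discover 1; path=0>2>1; order=0,2,1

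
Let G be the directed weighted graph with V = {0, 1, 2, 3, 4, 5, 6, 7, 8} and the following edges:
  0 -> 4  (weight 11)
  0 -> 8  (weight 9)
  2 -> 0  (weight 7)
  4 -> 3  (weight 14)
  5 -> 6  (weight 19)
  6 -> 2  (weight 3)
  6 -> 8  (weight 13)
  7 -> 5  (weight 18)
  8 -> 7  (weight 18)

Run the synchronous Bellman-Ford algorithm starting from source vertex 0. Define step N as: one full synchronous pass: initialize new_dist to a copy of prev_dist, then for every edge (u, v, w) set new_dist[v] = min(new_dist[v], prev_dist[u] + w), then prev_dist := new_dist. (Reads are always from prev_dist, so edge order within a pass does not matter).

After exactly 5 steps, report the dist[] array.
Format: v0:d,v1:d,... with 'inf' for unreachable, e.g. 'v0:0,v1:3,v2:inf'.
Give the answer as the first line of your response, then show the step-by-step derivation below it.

v0:0,v1:inf,v2:67,v3:25,v4:11,v5:45,v6:64,v7:27,v8:9

step 1: dist = v0:0,v1:inf,v2:inf,v3:inf,v4:11,v5:inf,v6:inf,v7:inf,v8:9
step 2: dist = v0:0,v1:inf,v2:inf,v3:25,v4:11,v5:inf,v6:inf,v7:27,v8:9
step 3: dist = v0:0,v1:inf,v2:inf,v3:25,v4:11,v5:45,v6:inf,v7:27,v8:9
step 4: dist = v0:0,v1:inf,v2:inf,v3:25,v4:11,v5:45,v6:64,v7:27,v8:9
step 5: dist = v0:0,v1:inf,v2:67,v3:25,v4:11,v5:45,v6:64,v7:27,v8:9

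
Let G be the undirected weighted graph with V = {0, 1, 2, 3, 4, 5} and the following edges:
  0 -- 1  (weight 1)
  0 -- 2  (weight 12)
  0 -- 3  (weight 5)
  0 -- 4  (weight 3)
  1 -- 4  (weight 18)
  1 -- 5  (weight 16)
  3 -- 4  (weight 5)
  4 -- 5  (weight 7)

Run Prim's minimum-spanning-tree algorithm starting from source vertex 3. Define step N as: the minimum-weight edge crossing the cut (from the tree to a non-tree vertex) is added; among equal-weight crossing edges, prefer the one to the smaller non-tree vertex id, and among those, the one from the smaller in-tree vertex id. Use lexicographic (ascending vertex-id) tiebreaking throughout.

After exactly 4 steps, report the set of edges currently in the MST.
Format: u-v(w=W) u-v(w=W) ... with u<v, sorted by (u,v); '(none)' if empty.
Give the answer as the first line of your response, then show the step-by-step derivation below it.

0-1(w=1) 0-3(w=5) 0-4(w=3) 4-5(w=7)

step 1: add edge 0-3 (w=5); MST = {0-3(w=5)}
step 2: add edge 0-1 (w=1); MST = {0-1(w=1) 0-3(w=5)}
step 3: add edge 0-4 (w=3); MST = {0-1(w=1) 0-3(w=5) 0-4(w=3)}
step 4: add edge 4-5 (w=7); MST = {0-1(w=1) 0-3(w=5) 0-4(w=3) 4-5(w=7)}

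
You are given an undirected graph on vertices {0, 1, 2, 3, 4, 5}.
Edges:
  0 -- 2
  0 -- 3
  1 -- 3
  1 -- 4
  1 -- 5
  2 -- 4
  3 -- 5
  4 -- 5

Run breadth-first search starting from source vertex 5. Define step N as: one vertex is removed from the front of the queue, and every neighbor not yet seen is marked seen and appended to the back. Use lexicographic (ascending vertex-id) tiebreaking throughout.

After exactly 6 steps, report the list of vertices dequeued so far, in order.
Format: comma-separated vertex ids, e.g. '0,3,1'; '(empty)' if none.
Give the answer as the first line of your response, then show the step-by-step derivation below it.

5,1,3,4,0,2

step 1: dequeue 5; queue=[1,3,4]; order=5
step 2: dequeue 1; queue=[3,4]; order=5,1
step 3: dequeue 3; queue=[4,0]; order=5,1,3
step 4: dequeue 4; queue=[0,2]; order=5,1,3,4
step 5: dequeue 0; queue=[2]; order=5,1,3,4,0
step 6: dequeue 2; queue=[(empty)]; order=5,1,3,4,0,2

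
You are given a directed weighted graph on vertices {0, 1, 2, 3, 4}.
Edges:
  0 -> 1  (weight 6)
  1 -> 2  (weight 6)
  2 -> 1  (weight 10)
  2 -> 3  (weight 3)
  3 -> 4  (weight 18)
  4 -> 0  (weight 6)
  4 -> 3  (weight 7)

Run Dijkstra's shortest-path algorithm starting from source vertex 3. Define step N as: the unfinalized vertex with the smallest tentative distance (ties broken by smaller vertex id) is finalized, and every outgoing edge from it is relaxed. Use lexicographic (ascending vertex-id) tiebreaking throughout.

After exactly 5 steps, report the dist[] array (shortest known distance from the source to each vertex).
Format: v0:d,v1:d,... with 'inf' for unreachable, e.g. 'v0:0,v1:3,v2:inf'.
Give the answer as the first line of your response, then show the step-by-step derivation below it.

v0:24,v1:30,v2:36,v3:0,v4:18

step 1: dist = v0:inf,v1:inf,v2:inf,v3:0,v4:18
step 2: dist = v0:24,v1:inf,v2:inf,v3:0,v4:18
step 3: dist = v0:24,v1:30,v2:inf,v3:0,v4:18
step 4: dist = v0:24,v1:30,v2:36,v3:0,v4:18
step 5: dist = v0:24,v1:30,v2:36,v3:0,v4:18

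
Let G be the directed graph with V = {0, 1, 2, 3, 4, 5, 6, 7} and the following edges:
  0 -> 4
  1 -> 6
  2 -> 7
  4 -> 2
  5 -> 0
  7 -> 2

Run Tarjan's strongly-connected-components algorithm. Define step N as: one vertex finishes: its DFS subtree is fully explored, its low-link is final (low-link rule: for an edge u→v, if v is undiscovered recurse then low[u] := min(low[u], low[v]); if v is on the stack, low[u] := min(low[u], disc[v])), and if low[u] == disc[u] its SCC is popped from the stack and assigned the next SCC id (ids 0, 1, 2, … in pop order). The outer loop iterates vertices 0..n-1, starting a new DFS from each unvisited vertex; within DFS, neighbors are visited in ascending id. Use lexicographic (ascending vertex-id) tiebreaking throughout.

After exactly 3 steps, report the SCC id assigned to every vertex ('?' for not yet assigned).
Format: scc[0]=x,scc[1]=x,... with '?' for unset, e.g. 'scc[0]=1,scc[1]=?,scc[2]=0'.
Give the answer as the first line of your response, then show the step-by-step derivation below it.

scc[0]=?,scc[1]=?,scc[2]=0,scc[3]=?,scc[4]=1,scc[5]=?,scc[6]=?,scc[7]=0

step 1: low=(low[0]=0,low[1]=?,low[2]=2,low[3]=?,low[4]=1,low[5]=?,low[6]=?,low[7]=2); scc=(scc[0]=?,scc[1]=?,scc[2]=?,scc[3]=?,scc[4]=?,scc[5]=?,scc[6]=?,scc[7]=?)
step 2: low=(low[0]=0,low[1]=?,low[2]=2,low[3]=?,low[4]=1,low[5]=?,low[6]=?,low[7]=2); scc=(scc[0]=?,scc[1]=?,scc[2]=0,scc[3]=?,scc[4]=?,scc[5]=?,scc[6]=?,scc[7]=0)
step 3: low=(low[0]=0,low[1]=?,low[2]=2,low[3]=?,low[4]=1,low[5]=?,low[6]=?,low[7]=2); scc=(scc[0]=?,scc[1]=?,scc[2]=0,scc[3]=?,scc[4]=1,scc[5]=?,scc[6]=?,scc[7]=0)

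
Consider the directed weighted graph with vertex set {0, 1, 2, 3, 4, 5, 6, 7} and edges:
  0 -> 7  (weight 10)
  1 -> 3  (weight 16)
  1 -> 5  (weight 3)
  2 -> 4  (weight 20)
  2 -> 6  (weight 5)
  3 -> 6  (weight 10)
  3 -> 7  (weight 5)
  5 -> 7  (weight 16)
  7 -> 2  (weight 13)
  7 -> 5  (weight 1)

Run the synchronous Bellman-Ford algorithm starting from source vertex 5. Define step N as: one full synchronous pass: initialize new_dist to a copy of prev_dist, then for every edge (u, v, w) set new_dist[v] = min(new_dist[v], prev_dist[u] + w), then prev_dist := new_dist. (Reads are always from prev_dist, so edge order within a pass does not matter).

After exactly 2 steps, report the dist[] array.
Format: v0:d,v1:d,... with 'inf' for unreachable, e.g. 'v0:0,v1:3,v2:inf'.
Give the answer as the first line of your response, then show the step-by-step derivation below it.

v0:inf,v1:inf,v2:29,v3:inf,v4:inf,v5:0,v6:inf,v7:16

step 1: dist = v0:inf,v1:inf,v2:inf,v3:inf,v4:inf,v5:0,v6:inf,v7:16
step 2: dist = v0:inf,v1:inf,v2:29,v3:inf,v4:inf,v5:0,v6:inf,v7:16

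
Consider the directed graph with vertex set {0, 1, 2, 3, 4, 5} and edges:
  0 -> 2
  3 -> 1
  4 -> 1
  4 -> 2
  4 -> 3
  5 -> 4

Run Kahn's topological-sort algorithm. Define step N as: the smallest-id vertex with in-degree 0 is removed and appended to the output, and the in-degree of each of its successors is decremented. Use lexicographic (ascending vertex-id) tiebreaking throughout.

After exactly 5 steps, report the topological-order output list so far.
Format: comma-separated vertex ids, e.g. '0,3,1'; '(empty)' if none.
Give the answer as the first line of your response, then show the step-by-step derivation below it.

0,5,4,2,3

step 1: output 0; order=[0]; indeg=(0,2,1,1,1,0)
step 2: output 5; order=[0,5]; indeg=(0,2,1,1,0,0)
step 3: output 4; order=[0,5,4]; indeg=(0,1,0,0,0,0)
step 4: output 2; order=[0,5,4,2]; indeg=(0,1,0,0,0,0)
step 5: output 3; order=[0,5,4,2,3]; indeg=(0,0,0,0,0,0)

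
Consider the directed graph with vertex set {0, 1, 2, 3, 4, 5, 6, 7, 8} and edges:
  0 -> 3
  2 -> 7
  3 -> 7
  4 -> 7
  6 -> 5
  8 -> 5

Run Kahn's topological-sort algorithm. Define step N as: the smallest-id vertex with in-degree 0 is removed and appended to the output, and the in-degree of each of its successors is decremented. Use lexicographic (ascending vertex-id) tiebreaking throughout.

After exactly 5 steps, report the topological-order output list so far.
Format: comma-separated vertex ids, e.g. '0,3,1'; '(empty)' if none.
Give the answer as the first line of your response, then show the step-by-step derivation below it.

0,1,2,3,4

step 1: output 0; order=[0]; indeg=(0,0,0,0,0,2,0,3,0)
step 2: output 1; order=[0,1]; indeg=(0,0,0,0,0,2,0,3,0)
step 3: output 2; order=[0,1,2]; indeg=(0,0,0,0,0,2,0,2,0)
step 4: output 3; order=[0,1,2,3]; indeg=(0,0,0,0,0,2,0,1,0)
step 5: output 4; order=[0,1,2,3,4]; indeg=(0,0,0,0,0,2,0,0,0)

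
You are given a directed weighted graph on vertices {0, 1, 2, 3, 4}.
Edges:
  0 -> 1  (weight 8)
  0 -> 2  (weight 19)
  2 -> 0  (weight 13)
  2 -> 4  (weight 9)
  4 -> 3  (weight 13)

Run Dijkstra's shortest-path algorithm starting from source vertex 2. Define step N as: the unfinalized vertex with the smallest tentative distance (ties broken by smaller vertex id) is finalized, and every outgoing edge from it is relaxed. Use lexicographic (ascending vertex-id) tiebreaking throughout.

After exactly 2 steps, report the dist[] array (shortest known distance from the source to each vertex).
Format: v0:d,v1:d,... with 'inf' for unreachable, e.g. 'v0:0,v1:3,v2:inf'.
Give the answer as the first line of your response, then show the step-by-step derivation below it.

v0:13,v1:inf,v2:0,v3:22,v4:9

step 1: dist = v0:13,v1:inf,v2:0,v3:inf,v4:9
step 2: dist = v0:13,v1:inf,v2:0,v3:22,v4:9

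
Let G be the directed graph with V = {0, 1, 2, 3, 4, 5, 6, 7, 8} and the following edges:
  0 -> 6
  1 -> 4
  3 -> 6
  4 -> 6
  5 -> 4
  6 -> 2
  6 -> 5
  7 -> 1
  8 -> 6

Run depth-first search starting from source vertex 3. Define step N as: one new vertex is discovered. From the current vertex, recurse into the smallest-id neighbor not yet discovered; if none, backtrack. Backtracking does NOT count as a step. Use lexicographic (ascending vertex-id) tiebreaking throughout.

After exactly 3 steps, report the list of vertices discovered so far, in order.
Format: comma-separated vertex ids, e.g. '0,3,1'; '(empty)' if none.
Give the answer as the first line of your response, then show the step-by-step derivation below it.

3,6,2

step 1: discover 3; path=3; order=3
step 2: discover 6; path=3>6; order=3,6
step 3: discover 2; path=3>6>2; order=3,6,2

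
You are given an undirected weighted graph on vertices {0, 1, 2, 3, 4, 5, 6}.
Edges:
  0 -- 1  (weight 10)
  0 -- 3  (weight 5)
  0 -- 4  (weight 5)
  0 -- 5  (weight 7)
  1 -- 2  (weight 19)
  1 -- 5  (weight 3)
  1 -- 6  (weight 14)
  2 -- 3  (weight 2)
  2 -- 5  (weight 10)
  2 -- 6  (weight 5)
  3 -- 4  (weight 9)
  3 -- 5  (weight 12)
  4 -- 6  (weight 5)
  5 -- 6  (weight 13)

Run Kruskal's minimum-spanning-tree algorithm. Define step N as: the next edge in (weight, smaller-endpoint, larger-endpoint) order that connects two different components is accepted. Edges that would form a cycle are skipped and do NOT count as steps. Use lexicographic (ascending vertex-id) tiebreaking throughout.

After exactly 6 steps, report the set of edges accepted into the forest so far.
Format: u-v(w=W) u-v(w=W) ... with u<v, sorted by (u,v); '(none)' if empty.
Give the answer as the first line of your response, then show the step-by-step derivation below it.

0-3(w=5) 0-4(w=5) 0-5(w=7) 1-5(w=3) 2-3(w=2) 2-6(w=5)

step 1: add edge 2-3 (w=2); MST = {2-3(w=2)}
step 2: add edge 1-5 (w=3); MST = {1-5(w=3) 2-3(w=2)}
step 3: add edge 0-3 (w=5); MST = {0-3(w=5) 1-5(w=3) 2-3(w=2)}
step 4: add edge 0-4 (w=5); MST = {0-3(w=5) 0-4(w=5) 1-5(w=3) 2-3(w=2)}
step 5: add edge 2-6 (w=5); MST = {0-3(w=5) 0-4(w=5) 1-5(w=3) 2-3(w=2) 2-6(w=5)}
step 6: add edge 0-5 (w=7); MST = {0-3(w=5) 0-4(w=5) 0-5(w=7) 1-5(w=3) 2-3(w=2) 2-6(w=5)}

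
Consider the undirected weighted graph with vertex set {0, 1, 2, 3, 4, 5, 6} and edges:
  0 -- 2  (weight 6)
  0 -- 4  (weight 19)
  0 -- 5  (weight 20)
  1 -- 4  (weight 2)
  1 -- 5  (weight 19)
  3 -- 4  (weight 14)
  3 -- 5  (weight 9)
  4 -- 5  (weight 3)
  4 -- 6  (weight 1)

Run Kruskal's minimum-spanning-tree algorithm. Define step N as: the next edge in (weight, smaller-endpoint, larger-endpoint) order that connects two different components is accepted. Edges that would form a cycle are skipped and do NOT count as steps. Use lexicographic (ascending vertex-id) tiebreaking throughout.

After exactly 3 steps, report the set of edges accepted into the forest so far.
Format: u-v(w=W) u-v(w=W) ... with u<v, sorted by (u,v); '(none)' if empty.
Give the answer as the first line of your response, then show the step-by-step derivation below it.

1-4(w=2) 4-5(w=3) 4-6(w=1)

step 1: add edge 4-6 (w=1); MST = {4-6(w=1)}
step 2: add edge 1-4 (w=2); MST = {1-4(w=2) 4-6(w=1)}
step 3: add edge 4-5 (w=3); MST = {1-4(w=2) 4-5(w=3) 4-6(w=1)}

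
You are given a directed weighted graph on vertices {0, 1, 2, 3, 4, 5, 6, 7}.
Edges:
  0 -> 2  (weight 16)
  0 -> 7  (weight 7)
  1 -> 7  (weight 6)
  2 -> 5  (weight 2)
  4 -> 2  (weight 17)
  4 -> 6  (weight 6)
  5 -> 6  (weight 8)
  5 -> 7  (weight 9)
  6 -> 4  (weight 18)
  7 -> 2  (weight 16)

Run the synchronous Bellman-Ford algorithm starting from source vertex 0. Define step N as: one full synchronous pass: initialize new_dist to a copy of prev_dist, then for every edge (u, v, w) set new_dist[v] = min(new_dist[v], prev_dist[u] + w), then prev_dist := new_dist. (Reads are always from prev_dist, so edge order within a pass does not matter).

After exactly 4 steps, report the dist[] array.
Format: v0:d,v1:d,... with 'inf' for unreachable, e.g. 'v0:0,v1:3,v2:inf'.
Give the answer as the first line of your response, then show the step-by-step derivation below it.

v0:0,v1:inf,v2:16,v3:inf,v4:44,v5:18,v6:26,v7:7

step 1: dist = v0:0,v1:inf,v2:16,v3:inf,v4:inf,v5:inf,v6:inf,v7:7
step 2: dist = v0:0,v1:inf,v2:16,v3:inf,v4:inf,v5:18,v6:inf,v7:7
step 3: dist = v0:0,v1:inf,v2:16,v3:inf,v4:inf,v5:18,v6:26,v7:7
step 4: dist = v0:0,v1:inf,v2:16,v3:inf,v4:44,v5:18,v6:26,v7:7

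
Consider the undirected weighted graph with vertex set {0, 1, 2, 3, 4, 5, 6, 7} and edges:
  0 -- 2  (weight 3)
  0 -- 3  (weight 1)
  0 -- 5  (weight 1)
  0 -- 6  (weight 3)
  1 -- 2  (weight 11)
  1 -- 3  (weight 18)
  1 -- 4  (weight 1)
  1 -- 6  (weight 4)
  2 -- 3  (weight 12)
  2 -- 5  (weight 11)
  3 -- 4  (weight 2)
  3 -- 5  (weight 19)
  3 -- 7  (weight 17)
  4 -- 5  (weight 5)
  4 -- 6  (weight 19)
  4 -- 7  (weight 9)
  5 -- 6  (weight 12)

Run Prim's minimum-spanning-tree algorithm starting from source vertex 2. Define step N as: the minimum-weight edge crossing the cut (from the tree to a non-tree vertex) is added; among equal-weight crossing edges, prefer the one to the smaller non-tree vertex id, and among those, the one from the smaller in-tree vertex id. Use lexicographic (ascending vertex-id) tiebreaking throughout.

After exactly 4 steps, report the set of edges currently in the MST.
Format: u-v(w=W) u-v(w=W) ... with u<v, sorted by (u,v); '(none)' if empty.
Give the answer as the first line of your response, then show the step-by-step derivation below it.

0-2(w=3) 0-3(w=1) 0-5(w=1) 3-4(w=2)

step 1: add edge 0-2 (w=3); MST = {0-2(w=3)}
step 2: add edge 0-3 (w=1); MST = {0-2(w=3) 0-3(w=1)}
step 3: add edge 0-5 (w=1); MST = {0-2(w=3) 0-3(w=1) 0-5(w=1)}
step 4: add edge 3-4 (w=2); MST = {0-2(w=3) 0-3(w=1) 0-5(w=1) 3-4(w=2)}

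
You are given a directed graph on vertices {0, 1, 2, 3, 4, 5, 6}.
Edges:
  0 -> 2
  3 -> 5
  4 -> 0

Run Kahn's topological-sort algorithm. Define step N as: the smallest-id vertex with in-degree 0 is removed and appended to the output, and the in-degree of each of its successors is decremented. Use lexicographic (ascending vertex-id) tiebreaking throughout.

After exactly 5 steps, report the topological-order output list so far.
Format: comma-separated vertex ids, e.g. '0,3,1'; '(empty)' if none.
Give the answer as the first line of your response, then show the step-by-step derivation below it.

1,3,4,0,2

step 1: output 1; order=[1]; indeg=(1,0,1,0,0,1,0)
step 2: output 3; order=[1,3]; indeg=(1,0,1,0,0,0,0)
step 3: output 4; order=[1,3,4]; indeg=(0,0,1,0,0,0,0)
step 4: output 0; order=[1,3,4,0]; indeg=(0,0,0,0,0,0,0)
step 5: output 2; order=[1,3,4,0,2]; indeg=(0,0,0,0,0,0,0)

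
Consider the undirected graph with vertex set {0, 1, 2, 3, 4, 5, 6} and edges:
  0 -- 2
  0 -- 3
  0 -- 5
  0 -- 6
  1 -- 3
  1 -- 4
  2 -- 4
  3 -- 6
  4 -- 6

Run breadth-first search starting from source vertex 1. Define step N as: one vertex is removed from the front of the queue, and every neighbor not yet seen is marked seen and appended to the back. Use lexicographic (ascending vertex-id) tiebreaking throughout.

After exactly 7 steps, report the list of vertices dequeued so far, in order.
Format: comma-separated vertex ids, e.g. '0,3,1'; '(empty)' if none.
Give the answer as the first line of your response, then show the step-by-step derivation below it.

1,3,4,0,6,2,5

step 1: dequeue 1; queue=[3,4]; order=1
step 2: dequeue 3; queue=[4,0,6]; order=1,3
step 3: dequeue 4; queue=[0,6,2]; order=1,3,4
step 4: dequeue 0; queue=[6,2,5]; order=1,3,4,0
step 5: dequeue 6; queue=[2,5]; order=1,3,4,0,6
step 6: dequeue 2; queue=[5]; order=1,3,4,0,6,2
step 7: dequeue 5; queue=[(empty)]; order=1,3,4,0,6,2,5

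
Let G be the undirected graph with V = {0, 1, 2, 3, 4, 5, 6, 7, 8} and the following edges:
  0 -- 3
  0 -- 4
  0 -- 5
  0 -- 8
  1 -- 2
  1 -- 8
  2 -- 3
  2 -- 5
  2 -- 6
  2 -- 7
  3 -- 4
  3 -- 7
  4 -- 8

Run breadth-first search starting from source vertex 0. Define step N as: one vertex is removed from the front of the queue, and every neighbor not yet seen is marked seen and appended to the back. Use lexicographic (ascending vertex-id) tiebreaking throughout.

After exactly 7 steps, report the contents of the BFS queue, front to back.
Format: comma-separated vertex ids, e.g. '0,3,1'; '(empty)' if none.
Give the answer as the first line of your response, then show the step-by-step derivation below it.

1,6

step 1: dequeue 0; queue=[3,4,5,8]; order=0
step 2: dequeue 3; queue=[4,5,8,2,7]; order=0,3
step 3: dequeue 4; queue=[5,8,2,7]; order=0,3,4
step 4: dequeue 5; queue=[8,2,7]; order=0,3,4,5
step 5: dequeue 8; queue=[2,7,1]; order=0,3,4,5,8
step 6: dequeue 2; queue=[7,1,6]; order=0,3,4,5,8,2
step 7: dequeue 7; queue=[1,6]; order=0,3,4,5,8,2,7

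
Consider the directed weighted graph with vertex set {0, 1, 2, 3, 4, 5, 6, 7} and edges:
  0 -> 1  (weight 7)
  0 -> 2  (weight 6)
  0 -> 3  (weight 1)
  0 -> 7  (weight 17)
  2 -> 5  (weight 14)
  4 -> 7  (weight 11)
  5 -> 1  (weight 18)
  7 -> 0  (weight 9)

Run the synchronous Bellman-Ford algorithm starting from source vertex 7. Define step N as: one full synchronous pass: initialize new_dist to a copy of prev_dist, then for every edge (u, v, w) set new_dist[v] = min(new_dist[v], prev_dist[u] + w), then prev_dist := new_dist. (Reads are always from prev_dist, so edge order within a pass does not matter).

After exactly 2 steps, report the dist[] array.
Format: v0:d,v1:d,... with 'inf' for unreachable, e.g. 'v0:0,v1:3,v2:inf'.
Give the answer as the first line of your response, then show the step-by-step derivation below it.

v0:9,v1:16,v2:15,v3:10,v4:inf,v5:inf,v6:inf,v7:0

step 1: dist = v0:9,v1:inf,v2:inf,v3:inf,v4:inf,v5:inf,v6:inf,v7:0
step 2: dist = v0:9,v1:16,v2:15,v3:10,v4:inf,v5:inf,v6:inf,v7:0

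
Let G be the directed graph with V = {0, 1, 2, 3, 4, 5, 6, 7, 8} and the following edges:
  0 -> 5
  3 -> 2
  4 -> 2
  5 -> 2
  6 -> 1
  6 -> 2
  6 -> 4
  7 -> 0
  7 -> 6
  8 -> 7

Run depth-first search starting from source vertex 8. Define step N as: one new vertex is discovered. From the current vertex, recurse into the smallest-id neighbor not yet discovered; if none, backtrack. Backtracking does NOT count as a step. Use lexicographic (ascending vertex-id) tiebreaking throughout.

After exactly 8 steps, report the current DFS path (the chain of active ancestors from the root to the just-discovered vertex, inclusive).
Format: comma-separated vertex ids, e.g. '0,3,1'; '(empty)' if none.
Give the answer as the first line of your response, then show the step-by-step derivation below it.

8,7,6,4

step 1: discover 8; path=8; order=8
step 2: discover 7; path=8>7; order=8,7
step 3: discover 0; path=8>7>0; order=8,7,0
step 4: discover 5; path=8>7>0>5; order=8,7,0,5
step 5: discover 2; path=8>7>0>5>2; order=8,7,0,5,2
step 6: discover 6; path=8>7>6; order=8,7,0,5,2,6
step 7: discover 1; path=8>7>6>1; order=8,7,0,5,2,6,1
step 8: discover 4; path=8>7>6>4; order=8,7,0,5,2,6,1,4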